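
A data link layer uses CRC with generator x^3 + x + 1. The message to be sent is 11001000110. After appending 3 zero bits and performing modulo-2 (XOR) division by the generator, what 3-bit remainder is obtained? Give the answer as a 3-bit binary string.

Append 3 zeros: 11001000110000. Divide by 1011 (XOR where the leading bit is 1):
  pos 0: 1100 XOR 1011 = 0111
  pos 1: 1111 XOR 1011 = 0100
  pos 2: 1000 XOR 1011 = 0011
  pos 4: 1100 XOR 1011 = 0111
  pos 5: 1111 XOR 1011 = 0100
  pos 6: 1001 XOR 1011 = 0010
  pos 8: 1000 XOR 1011 = 0011
  pos 10: 1100 XOR 1011 = 0111
Remainder (last 3 bits) = 111. This is the CRC / FCS.

111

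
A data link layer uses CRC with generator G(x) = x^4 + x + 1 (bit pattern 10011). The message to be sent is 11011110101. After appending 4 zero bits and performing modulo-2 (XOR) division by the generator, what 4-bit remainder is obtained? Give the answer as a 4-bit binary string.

Append 4 zeros: 110111101010000. Divide by 10011 (XOR where the leading bit is 1):
  pos 0: 11011 XOR 10011 = 01000
  pos 1: 10001 XOR 10011 = 00010
  pos 4: 10101 XOR 10011 = 00110
  pos 6: 11001 XOR 10011 = 01010
  pos 7: 10100 XOR 10011 = 00111
  pos 9: 11100 XOR 10011 = 01111
  pos 10: 11110 XOR 10011 = 01101
Remainder (last 4 bits) = 1101. This is the CRC / FCS.

1101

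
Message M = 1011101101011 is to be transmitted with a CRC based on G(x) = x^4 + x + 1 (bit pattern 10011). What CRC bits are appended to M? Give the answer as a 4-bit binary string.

Append 4 zeros: 10111011010110000. Divide by 10011 (XOR where the leading bit is 1):
  pos 0: 10111 XOR 10011 = 00100
  pos 2: 10001 XOR 10011 = 00010
  pos 5: 10101 XOR 10011 = 00110
  pos 7: 11001 XOR 10011 = 01010
  pos 8: 10101 XOR 10011 = 00110
  pos 10: 11000 XOR 10011 = 01011
  pos 11: 10110 XOR 10011 = 00101
Remainder (last 4 bits) = 1010. This is the CRC / FCS.

1010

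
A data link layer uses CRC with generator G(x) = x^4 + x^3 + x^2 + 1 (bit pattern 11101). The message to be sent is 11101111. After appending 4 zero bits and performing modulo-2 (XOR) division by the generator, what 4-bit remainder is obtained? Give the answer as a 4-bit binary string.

Append 4 zeros: 111011110000. Divide by 11101 (XOR where the leading bit is 1):
  pos 0: 11101 XOR 11101 = 00000
  pos 5: 11100 XOR 11101 = 00001
Remainder (last 4 bits) = 0100. This is the CRC / FCS.

0100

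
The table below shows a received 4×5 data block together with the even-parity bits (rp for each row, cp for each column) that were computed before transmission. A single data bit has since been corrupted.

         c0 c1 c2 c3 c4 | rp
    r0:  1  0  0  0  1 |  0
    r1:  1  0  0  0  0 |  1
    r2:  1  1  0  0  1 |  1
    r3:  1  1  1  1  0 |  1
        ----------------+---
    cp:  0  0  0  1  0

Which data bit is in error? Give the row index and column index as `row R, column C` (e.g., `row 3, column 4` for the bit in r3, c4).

row 3, column 2

Recompute each row's even parity and compare to rp:
  r0: data parity 0, sent rp 0 → ok
  r1: data parity 1, sent rp 1 → ok
  r2: data parity 1, sent rp 1 → ok
  r3: data parity 0, sent rp 1 → mismatch
Recompute each column's even parity and compare to cp:
  c0: data parity 0, sent cp 0 → ok
  c1: data parity 0, sent cp 0 → ok
  c2: data parity 1, sent cp 0 → mismatch
  c3: data parity 1, sent cp 1 → ok
  c4: data parity 0, sent cp 0 → ok
Exactly one row (r3) and one column (c2) fail → the flipped bit is at their intersection.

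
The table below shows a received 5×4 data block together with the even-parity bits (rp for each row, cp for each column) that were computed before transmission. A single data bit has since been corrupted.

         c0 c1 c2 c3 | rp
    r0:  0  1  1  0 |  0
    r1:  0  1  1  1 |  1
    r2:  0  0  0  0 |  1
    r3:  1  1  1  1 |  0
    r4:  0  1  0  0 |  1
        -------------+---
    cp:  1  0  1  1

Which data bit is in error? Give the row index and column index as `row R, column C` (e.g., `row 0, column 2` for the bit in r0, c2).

Recompute each row's even parity and compare to rp:
  r0: data parity 0, sent rp 0 → ok
  r1: data parity 1, sent rp 1 → ok
  r2: data parity 0, sent rp 1 → mismatch
  r3: data parity 0, sent rp 0 → ok
  r4: data parity 1, sent rp 1 → ok
Recompute each column's even parity and compare to cp:
  c0: data parity 1, sent cp 1 → ok
  c1: data parity 0, sent cp 0 → ok
  c2: data parity 1, sent cp 1 → ok
  c3: data parity 0, sent cp 1 → mismatch
Exactly one row (r2) and one column (c3) fail → the flipped bit is at their intersection.

row 2, column 3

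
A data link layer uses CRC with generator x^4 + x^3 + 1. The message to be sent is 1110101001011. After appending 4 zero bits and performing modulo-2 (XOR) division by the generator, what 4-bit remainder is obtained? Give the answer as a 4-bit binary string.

0011

Append 4 zeros: 11101010010110000. Divide by 11001 (XOR where the leading bit is 1):
  pos 0: 11101 XOR 11001 = 00100
  pos 2: 10001 XOR 11001 = 01000
  pos 3: 10000 XOR 11001 = 01001
  pos 4: 10010 XOR 11001 = 01011
  pos 5: 10111 XOR 11001 = 01110
  pos 6: 11100 XOR 11001 = 00101
  pos 8: 10111 XOR 11001 = 01110
  pos 9: 11100 XOR 11001 = 00101
  pos 11: 10100 XOR 11001 = 01101
  pos 12: 11010 XOR 11001 = 00011
Remainder (last 4 bits) = 0011. This is the CRC / FCS.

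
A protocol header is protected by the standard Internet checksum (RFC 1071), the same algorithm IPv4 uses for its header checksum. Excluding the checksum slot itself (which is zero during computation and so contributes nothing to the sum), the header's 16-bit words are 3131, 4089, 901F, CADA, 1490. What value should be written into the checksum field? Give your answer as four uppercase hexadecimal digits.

One's-complement addition (fold any carry out of bit 15 back into bit 0):
  0x3131 + 0x4089 = 0x071BA
  0x71BA + 0x901F = 0x101D9 → wrap carry → 0x01DA
  0x01DA + 0xCADA = 0x0CCB4
  0xCCB4 + 0x1490 = 0x0E144
One's-complement sum = 0xE144.
Checksum = ~0xE144 & 0xFFFF = 0x1EBB.

1EBB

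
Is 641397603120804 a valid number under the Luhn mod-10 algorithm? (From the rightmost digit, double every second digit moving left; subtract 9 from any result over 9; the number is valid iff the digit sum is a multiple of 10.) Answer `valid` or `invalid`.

valid

From the right, keep odd positions and double even positions (subtract 9 from any doubled value over 9):
  doubled (positions 2,4,...): 0 0 2 0 5 6 8 → sum 21
  kept (positions 1,3,...): 4 8 2 3 6 9 1 6 → sum 39
Total = 60.
60 mod 10 = 0, so the number is valid.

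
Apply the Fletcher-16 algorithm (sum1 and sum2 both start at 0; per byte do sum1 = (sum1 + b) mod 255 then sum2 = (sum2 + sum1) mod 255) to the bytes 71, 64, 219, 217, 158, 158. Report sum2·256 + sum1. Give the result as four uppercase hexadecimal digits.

C57A

Running sums (mod 255):
  after byte 0 (71): sum1=71, sum2=71
  after byte 1 (64): sum1=135, sum2=206
  after byte 2 (219): sum1=99, sum2=50
  after byte 3 (217): sum1=61, sum2=111
  after byte 4 (158): sum1=219, sum2=75
  after byte 5 (158): sum1=122, sum2=197
Checksum = sum2·256 + sum1 = 197·256 + 122 = 50554 = 0xC57A.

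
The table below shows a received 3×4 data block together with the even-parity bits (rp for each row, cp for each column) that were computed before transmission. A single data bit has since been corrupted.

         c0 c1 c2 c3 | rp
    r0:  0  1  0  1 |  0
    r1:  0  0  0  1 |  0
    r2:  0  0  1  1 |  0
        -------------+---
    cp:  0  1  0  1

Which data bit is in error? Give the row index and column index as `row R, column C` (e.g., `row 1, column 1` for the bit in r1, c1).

row 1, column 2

Recompute each row's even parity and compare to rp:
  r0: data parity 0, sent rp 0 → ok
  r1: data parity 1, sent rp 0 → mismatch
  r2: data parity 0, sent rp 0 → ok
Recompute each column's even parity and compare to cp:
  c0: data parity 0, sent cp 0 → ok
  c1: data parity 1, sent cp 1 → ok
  c2: data parity 1, sent cp 0 → mismatch
  c3: data parity 1, sent cp 1 → ok
Exactly one row (r1) and one column (c2) fail → the flipped bit is at their intersection.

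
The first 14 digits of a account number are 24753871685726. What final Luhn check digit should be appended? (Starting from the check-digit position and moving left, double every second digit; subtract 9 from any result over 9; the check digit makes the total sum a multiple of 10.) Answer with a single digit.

5

Partial digits right→left: 6 2 7 5 8 6 1 7 8 3 5 7 4 2
Double every second digit counting from the check-digit position (so the 1st, 3rd, 5th, ... of the partial from the right).
  doubled (with −9 where >9): 3 5 7 2 7 1 8 → sum 33
  kept as-is: 2 5 6 7 3 7 2 → sum 32
Total = 33 + 32 = 65.
Check digit = (10 − (65 mod 10)) mod 10 = 5.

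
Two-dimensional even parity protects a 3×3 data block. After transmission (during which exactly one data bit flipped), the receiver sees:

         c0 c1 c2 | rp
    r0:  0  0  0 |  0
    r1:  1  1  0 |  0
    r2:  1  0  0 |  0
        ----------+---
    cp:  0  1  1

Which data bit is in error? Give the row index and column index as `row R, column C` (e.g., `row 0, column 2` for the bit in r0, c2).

Recompute each row's even parity and compare to rp:
  r0: data parity 0, sent rp 0 → ok
  r1: data parity 0, sent rp 0 → ok
  r2: data parity 1, sent rp 0 → mismatch
Recompute each column's even parity and compare to cp:
  c0: data parity 0, sent cp 0 → ok
  c1: data parity 1, sent cp 1 → ok
  c2: data parity 0, sent cp 1 → mismatch
Exactly one row (r2) and one column (c2) fail → the flipped bit is at their intersection.

row 2, column 2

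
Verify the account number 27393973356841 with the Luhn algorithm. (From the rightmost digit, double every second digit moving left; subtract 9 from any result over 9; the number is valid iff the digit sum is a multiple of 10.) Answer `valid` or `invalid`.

valid

From the right, keep odd positions and double even positions (subtract 9 from any doubled value over 9):
  doubled (positions 2,4,...): 8 3 6 5 6 6 4 → sum 38
  kept (positions 1,3,...): 1 8 5 3 9 9 7 → sum 42
Total = 80.
80 mod 10 = 0, so the number is valid.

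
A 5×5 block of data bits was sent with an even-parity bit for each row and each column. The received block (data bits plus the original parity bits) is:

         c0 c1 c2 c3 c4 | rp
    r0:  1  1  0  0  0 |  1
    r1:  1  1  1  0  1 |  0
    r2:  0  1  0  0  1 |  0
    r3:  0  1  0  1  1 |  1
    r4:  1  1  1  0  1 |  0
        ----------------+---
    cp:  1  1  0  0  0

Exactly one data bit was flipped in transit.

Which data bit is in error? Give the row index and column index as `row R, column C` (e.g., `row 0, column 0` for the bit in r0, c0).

Recompute each row's even parity and compare to rp:
  r0: data parity 0, sent rp 1 → mismatch
  r1: data parity 0, sent rp 0 → ok
  r2: data parity 0, sent rp 0 → ok
  r3: data parity 1, sent rp 1 → ok
  r4: data parity 0, sent rp 0 → ok
Recompute each column's even parity and compare to cp:
  c0: data parity 1, sent cp 1 → ok
  c1: data parity 1, sent cp 1 → ok
  c2: data parity 0, sent cp 0 → ok
  c3: data parity 1, sent cp 0 → mismatch
  c4: data parity 0, sent cp 0 → ok
Exactly one row (r0) and one column (c3) fail → the flipped bit is at their intersection.

row 0, column 3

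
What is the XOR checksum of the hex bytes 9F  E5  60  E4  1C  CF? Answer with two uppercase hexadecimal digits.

2D

XOR the bytes together:
  start with 0x9F
  0x9F ⊕ 0xE5 = 0x7A
  0x7A ⊕ 0x60 = 0x1A
  0x1A ⊕ 0xE4 = 0xFE
  0xFE ⊕ 0x1C = 0xE2
  0xE2 ⊕ 0xCF = 0x2D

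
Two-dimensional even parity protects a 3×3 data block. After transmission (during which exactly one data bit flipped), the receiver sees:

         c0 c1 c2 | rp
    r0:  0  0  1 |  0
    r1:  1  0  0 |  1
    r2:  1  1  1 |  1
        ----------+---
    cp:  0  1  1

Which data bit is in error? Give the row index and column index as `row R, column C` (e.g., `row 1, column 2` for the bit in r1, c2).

row 0, column 2

Recompute each row's even parity and compare to rp:
  r0: data parity 1, sent rp 0 → mismatch
  r1: data parity 1, sent rp 1 → ok
  r2: data parity 1, sent rp 1 → ok
Recompute each column's even parity and compare to cp:
  c0: data parity 0, sent cp 0 → ok
  c1: data parity 1, sent cp 1 → ok
  c2: data parity 0, sent cp 1 → mismatch
Exactly one row (r0) and one column (c2) fail → the flipped bit is at their intersection.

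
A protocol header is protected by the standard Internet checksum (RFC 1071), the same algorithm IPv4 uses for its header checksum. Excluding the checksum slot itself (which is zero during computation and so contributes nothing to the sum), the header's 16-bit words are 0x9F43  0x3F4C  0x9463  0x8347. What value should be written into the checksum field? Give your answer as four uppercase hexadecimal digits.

One's-complement addition (fold any carry out of bit 15 back into bit 0):
  0x9F43 + 0x3F4C = 0x0DE8F
  0xDE8F + 0x9463 = 0x172F2 → wrap carry → 0x72F3
  0x72F3 + 0x8347 = 0x0F63A
One's-complement sum = 0xF63A.
Checksum = ~0xF63A & 0xFFFF = 0x09C5.

09C5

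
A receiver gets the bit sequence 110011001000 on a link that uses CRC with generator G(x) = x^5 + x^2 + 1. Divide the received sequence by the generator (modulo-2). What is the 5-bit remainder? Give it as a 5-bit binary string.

Modulo-2 division of 110011001000 by 100101:
  pos 0: 110011 XOR 100101 = 010110
  pos 1: 101100 XOR 100101 = 001001
  pos 3: 100101 XOR 100101 = 000000
Remainder = 00000 (zero — the frame passes the CRC check).

00000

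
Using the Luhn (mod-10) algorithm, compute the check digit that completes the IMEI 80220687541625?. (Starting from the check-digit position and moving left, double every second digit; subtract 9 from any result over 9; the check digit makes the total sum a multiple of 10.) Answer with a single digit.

Partial digits right→left: 5 2 6 1 4 5 7 8 6 0 2 2 0 8
Double every second digit counting from the check-digit position (so the 1st, 3rd, 5th, ... of the partial from the right).
  doubled (with −9 where >9): 1 3 8 5 3 4 0 → sum 24
  kept as-is: 2 1 5 8 0 2 8 → sum 26
Total = 24 + 26 = 50.
Check digit = (10 − (50 mod 10)) mod 10 = 0.

0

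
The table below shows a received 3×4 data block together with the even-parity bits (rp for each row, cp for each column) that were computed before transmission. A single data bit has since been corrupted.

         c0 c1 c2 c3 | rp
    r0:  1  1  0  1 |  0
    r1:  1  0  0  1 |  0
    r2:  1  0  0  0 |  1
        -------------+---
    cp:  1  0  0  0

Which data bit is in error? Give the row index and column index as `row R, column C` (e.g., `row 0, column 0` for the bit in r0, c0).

Recompute each row's even parity and compare to rp:
  r0: data parity 1, sent rp 0 → mismatch
  r1: data parity 0, sent rp 0 → ok
  r2: data parity 1, sent rp 1 → ok
Recompute each column's even parity and compare to cp:
  c0: data parity 1, sent cp 1 → ok
  c1: data parity 1, sent cp 0 → mismatch
  c2: data parity 0, sent cp 0 → ok
  c3: data parity 0, sent cp 0 → ok
Exactly one row (r0) and one column (c1) fail → the flipped bit is at their intersection.

row 0, column 1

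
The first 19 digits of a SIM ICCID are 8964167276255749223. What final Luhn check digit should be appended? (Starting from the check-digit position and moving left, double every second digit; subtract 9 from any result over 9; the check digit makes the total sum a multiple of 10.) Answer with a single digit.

Partial digits right→left: 3 2 2 9 4 7 5 5 2 6 7 2 7 6 1 4 6 9 8
Double every second digit counting from the check-digit position (so the 1st, 3rd, 5th, ... of the partial from the right).
  doubled (with −9 where >9): 6 4 8 1 4 5 5 2 3 7 → sum 45
  kept as-is: 2 9 7 5 6 2 6 4 9 → sum 50
Total = 45 + 50 = 95.
Check digit = (10 − (95 mod 10)) mod 10 = 5.

5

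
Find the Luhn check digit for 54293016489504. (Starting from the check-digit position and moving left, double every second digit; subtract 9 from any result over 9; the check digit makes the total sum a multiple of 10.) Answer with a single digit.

Partial digits right→left: 4 0 5 9 8 4 6 1 0 3 9 2 4 5
Double every second digit counting from the check-digit position (so the 1st, 3rd, 5th, ... of the partial from the right).
  doubled (with −9 where >9): 8 1 7 3 0 9 8 → sum 36
  kept as-is: 0 9 4 1 3 2 5 → sum 24
Total = 36 + 24 = 60.
Check digit = (10 − (60 mod 10)) mod 10 = 0.

0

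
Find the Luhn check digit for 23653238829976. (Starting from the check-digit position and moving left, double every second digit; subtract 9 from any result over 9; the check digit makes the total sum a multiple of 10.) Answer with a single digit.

8

Partial digits right→left: 6 7 9 9 2 8 8 3 2 3 5 6 3 2
Double every second digit counting from the check-digit position (so the 1st, 3rd, 5th, ... of the partial from the right).
  doubled (with −9 where >9): 3 9 4 7 4 1 6 → sum 34
  kept as-is: 7 9 8 3 3 6 2 → sum 38
Total = 34 + 38 = 72.
Check digit = (10 − (72 mod 10)) mod 10 = 8.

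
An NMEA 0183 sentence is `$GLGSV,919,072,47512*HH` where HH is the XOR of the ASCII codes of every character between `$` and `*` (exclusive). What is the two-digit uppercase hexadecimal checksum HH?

54

XOR the ASCII codes of the payload characters:
  'G' = 0x47 → acc = 0x47
  'L' = 0x4C → acc = 0x0B
  'G' = 0x47 → acc = 0x4C
  'S' = 0x53 → acc = 0x1F
  'V' = 0x56 → acc = 0x49
  ',' = 0x2C → acc = 0x65
  '9' = 0x39 → acc = 0x5C
  '1' = 0x31 → acc = 0x6D
  '9' = 0x39 → acc = 0x54
  ',' = 0x2C → acc = 0x78
  '0' = 0x30 → acc = 0x48
  '7' = 0x37 → acc = 0x7F
  '2' = 0x32 → acc = 0x4D
  ',' = 0x2C → acc = 0x61
  '4' = 0x34 → acc = 0x55
  '7' = 0x37 → acc = 0x62
  '5' = 0x35 → acc = 0x57
  '1' = 0x31 → acc = 0x66
  '2' = 0x32 → acc = 0x54
Checksum = 0x54.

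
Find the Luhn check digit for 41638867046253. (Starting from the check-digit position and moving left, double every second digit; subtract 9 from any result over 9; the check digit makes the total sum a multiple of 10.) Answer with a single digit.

Partial digits right→left: 3 5 2 6 4 0 7 6 8 8 3 6 1 4
Double every second digit counting from the check-digit position (so the 1st, 3rd, 5th, ... of the partial from the right).
  doubled (with −9 where >9): 6 4 8 5 7 6 2 → sum 38
  kept as-is: 5 6 0 6 8 6 4 → sum 35
Total = 38 + 35 = 73.
Check digit = (10 − (73 mod 10)) mod 10 = 7.

7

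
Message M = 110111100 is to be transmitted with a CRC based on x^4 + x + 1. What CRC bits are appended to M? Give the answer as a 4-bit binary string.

1001

Append 4 zeros: 1101111000000. Divide by 10011 (XOR where the leading bit is 1):
  pos 0: 11011 XOR 10011 = 01000
  pos 1: 10001 XOR 10011 = 00010
  pos 4: 10100 XOR 10011 = 00111
  pos 6: 11100 XOR 10011 = 01111
  pos 7: 11110 XOR 10011 = 01101
  pos 8: 11010 XOR 10011 = 01001
Remainder (last 4 bits) = 1001. This is the CRC / FCS.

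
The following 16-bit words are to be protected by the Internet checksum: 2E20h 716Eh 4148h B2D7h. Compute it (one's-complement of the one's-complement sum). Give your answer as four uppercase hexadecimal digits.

6C51

One's-complement addition (fold any carry out of bit 15 back into bit 0):
  0x2E20 + 0x716E = 0x09F8E
  0x9F8E + 0x4148 = 0x0E0D6
  0xE0D6 + 0xB2D7 = 0x193AD → wrap carry → 0x93AE
One's-complement sum = 0x93AE.
Checksum = ~0x93AE & 0xFFFF = 0x6C51.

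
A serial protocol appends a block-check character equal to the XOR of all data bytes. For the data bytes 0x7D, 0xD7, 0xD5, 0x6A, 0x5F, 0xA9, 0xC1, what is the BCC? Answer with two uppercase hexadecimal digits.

22

XOR the bytes together:
  start with 0x7D
  0x7D ⊕ 0xD7 = 0xAA
  0xAA ⊕ 0xD5 = 0x7F
  0x7F ⊕ 0x6A = 0x15
  0x15 ⊕ 0x5F = 0x4A
  0x4A ⊕ 0xA9 = 0xE3
  0xE3 ⊕ 0xC1 = 0x22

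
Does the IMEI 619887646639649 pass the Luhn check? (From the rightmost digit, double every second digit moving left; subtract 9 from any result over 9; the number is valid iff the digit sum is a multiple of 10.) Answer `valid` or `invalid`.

invalid

From the right, keep odd positions and double even positions (subtract 9 from any doubled value over 9):
  doubled (positions 2,4,...): 8 9 3 8 5 7 2 → sum 42
  kept (positions 1,3,...): 9 6 3 6 6 8 9 6 → sum 53
Total = 95.
95 mod 10 = 5, so the number is invalid.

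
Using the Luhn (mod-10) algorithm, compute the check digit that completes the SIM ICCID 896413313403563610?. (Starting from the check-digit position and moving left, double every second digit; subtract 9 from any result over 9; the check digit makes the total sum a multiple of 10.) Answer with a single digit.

5

Partial digits right→left: 0 1 6 3 6 5 3 0 4 3 1 3 3 1 4 6 9 8
Double every second digit counting from the check-digit position (so the 1st, 3rd, 5th, ... of the partial from the right).
  doubled (with −9 where >9): 0 3 3 6 8 2 6 8 9 → sum 45
  kept as-is: 1 3 5 0 3 3 1 6 8 → sum 30
Total = 45 + 30 = 75.
Check digit = (10 − (75 mod 10)) mod 10 = 5.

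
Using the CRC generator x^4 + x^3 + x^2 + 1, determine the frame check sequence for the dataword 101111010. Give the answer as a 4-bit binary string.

1111

Append 4 zeros: 1011110100000. Divide by 11101 (XOR where the leading bit is 1):
  pos 0: 10111 XOR 11101 = 01010
  pos 1: 10101 XOR 11101 = 01000
  pos 2: 10000 XOR 11101 = 01101
  pos 3: 11011 XOR 11101 = 00110
  pos 5: 11000 XOR 11101 = 00101
  pos 7: 10100 XOR 11101 = 01001
  pos 8: 10010 XOR 11101 = 01111
Remainder (last 4 bits) = 1111. This is the CRC / FCS.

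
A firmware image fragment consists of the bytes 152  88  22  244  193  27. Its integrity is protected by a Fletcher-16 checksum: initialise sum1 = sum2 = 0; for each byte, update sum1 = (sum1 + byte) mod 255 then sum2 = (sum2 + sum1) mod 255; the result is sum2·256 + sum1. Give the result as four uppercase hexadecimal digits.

23D8

Running sums (mod 255):
  after byte 0 (152): sum1=152, sum2=152
  after byte 1 (88): sum1=240, sum2=137
  after byte 2 (22): sum1=7, sum2=144
  after byte 3 (244): sum1=251, sum2=140
  after byte 4 (193): sum1=189, sum2=74
  after byte 5 (27): sum1=216, sum2=35
Checksum = sum2·256 + sum1 = 35·256 + 216 = 9176 = 0x23D8.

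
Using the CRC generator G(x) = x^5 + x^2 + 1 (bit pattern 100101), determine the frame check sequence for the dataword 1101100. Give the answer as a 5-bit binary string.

Append 5 zeros: 110110000000. Divide by 100101 (XOR where the leading bit is 1):
  pos 0: 110110 XOR 100101 = 010011
  pos 1: 100110 XOR 100101 = 000011
  pos 5: 110000 XOR 100101 = 010101
  pos 6: 101010 XOR 100101 = 001111
Remainder (last 5 bits) = 01111. This is the CRC / FCS.

01111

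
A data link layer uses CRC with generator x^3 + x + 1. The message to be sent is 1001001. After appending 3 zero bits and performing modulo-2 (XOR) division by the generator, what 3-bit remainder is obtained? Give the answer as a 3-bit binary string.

Append 3 zeros: 1001001000. Divide by 1011 (XOR where the leading bit is 1):
  pos 0: 1001 XOR 1011 = 0010
  pos 2: 1000 XOR 1011 = 0011
  pos 4: 1110 XOR 1011 = 0101
  pos 5: 1010 XOR 1011 = 0001
Remainder (last 3 bits) = 010. This is the CRC / FCS.

010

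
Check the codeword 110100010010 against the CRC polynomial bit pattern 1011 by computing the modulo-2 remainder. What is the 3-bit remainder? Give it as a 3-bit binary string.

011

Modulo-2 division of 110100010010 by 1011:
  pos 0: 1101 XOR 1011 = 0110
  pos 1: 1100 XOR 1011 = 0111
  pos 2: 1110 XOR 1011 = 0101
  pos 3: 1010 XOR 1011 = 0001
  pos 6: 1100 XOR 1011 = 0111
  pos 7: 1111 XOR 1011 = 0100
  pos 8: 1000 XOR 1011 = 0011
Remainder = 011 (nonzero — an error is detected).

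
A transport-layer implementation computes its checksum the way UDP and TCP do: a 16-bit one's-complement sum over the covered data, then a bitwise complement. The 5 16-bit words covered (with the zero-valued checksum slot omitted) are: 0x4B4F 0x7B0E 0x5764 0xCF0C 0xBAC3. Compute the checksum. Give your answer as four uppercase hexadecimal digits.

One's-complement addition (fold any carry out of bit 15 back into bit 0):
  0x4B4F + 0x7B0E = 0x0C65D
  0xC65D + 0x5764 = 0x11DC1 → wrap carry → 0x1DC2
  0x1DC2 + 0xCF0C = 0x0ECCE
  0xECCE + 0xBAC3 = 0x1A791 → wrap carry → 0xA792
One's-complement sum = 0xA792.
Checksum = ~0xA792 & 0xFFFF = 0x586D.

586D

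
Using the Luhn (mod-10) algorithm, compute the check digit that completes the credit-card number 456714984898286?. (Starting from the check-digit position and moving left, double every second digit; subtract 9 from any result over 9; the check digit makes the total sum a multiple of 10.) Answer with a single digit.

6

Partial digits right→left: 6 8 2 8 9 8 4 8 9 4 1 7 6 5 4
Double every second digit counting from the check-digit position (so the 1st, 3rd, 5th, ... of the partial from the right).
  doubled (with −9 where >9): 3 4 9 8 9 2 3 8 → sum 46
  kept as-is: 8 8 8 8 4 7 5 → sum 48
Total = 46 + 48 = 94.
Check digit = (10 − (94 mod 10)) mod 10 = 6.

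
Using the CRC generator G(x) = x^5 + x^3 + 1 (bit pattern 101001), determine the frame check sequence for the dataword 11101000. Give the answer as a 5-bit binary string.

11000

Append 5 zeros: 1110100000000. Divide by 101001 (XOR where the leading bit is 1):
  pos 0: 111010 XOR 101001 = 010011
  pos 1: 100110 XOR 101001 = 001111
  pos 3: 111100 XOR 101001 = 010101
  pos 4: 101010 XOR 101001 = 000011
Remainder (last 5 bits) = 11000. This is the CRC / FCS.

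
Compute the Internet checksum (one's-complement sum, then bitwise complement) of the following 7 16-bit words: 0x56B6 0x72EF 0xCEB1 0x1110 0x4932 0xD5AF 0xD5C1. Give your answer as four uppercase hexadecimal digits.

61F4

One's-complement addition (fold any carry out of bit 15 back into bit 0):
  0x56B6 + 0x72EF = 0x0C9A5
  0xC9A5 + 0xCEB1 = 0x19856 → wrap carry → 0x9857
  0x9857 + 0x1110 = 0x0A967
  0xA967 + 0x4932 = 0x0F299
  0xF299 + 0xD5AF = 0x1C848 → wrap carry → 0xC849
  0xC849 + 0xD5C1 = 0x19E0A → wrap carry → 0x9E0B
One's-complement sum = 0x9E0B.
Checksum = ~0x9E0B & 0xFFFF = 0x61F4.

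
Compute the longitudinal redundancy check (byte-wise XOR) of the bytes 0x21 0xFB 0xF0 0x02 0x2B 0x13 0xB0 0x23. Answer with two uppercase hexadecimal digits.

XOR the bytes together:
  start with 0x21
  0x21 ⊕ 0xFB = 0xDA
  0xDA ⊕ 0xF0 = 0x2A
  0x2A ⊕ 0x02 = 0x28
  0x28 ⊕ 0x2B = 0x03
  0x03 ⊕ 0x13 = 0x10
  0x10 ⊕ 0xB0 = 0xA0
  0xA0 ⊕ 0x23 = 0x83

83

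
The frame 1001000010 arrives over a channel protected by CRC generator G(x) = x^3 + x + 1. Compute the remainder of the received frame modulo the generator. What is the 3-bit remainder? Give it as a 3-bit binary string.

Modulo-2 division of 1001000010 by 1011:
  pos 0: 1001 XOR 1011 = 0010
  pos 2: 1000 XOR 1011 = 0011
  pos 4: 1100 XOR 1011 = 0111
  pos 5: 1111 XOR 1011 = 0100
  pos 6: 1000 XOR 1011 = 0011
Remainder = 011 (nonzero — an error is detected).

011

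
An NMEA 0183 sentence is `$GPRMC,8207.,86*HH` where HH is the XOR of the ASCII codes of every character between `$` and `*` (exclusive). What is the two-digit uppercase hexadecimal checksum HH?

XOR the ASCII codes of the payload characters:
  'G' = 0x47 → acc = 0x47
  'P' = 0x50 → acc = 0x17
  'R' = 0x52 → acc = 0x45
  'M' = 0x4D → acc = 0x08
  'C' = 0x43 → acc = 0x4B
  ',' = 0x2C → acc = 0x67
  '8' = 0x38 → acc = 0x5F
  '2' = 0x32 → acc = 0x6D
  '0' = 0x30 → acc = 0x5D
  '7' = 0x37 → acc = 0x6A
  '.' = 0x2E → acc = 0x44
  ',' = 0x2C → acc = 0x68
  '8' = 0x38 → acc = 0x50
  '6' = 0x36 → acc = 0x66
Checksum = 0x66.

66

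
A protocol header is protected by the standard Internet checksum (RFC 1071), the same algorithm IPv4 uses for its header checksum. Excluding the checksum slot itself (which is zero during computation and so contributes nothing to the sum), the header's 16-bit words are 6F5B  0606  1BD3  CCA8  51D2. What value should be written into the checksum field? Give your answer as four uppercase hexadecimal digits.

One's-complement addition (fold any carry out of bit 15 back into bit 0):
  0x6F5B + 0x0606 = 0x07561
  0x7561 + 0x1BD3 = 0x09134
  0x9134 + 0xCCA8 = 0x15DDC → wrap carry → 0x5DDD
  0x5DDD + 0x51D2 = 0x0AFAF
One's-complement sum = 0xAFAF.
Checksum = ~0xAFAF & 0xFFFF = 0x5050.

5050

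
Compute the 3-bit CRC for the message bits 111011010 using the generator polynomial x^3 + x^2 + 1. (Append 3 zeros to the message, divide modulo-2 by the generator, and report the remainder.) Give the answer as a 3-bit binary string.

110

Append 3 zeros: 111011010000. Divide by 1101 (XOR where the leading bit is 1):
  pos 0: 1110 XOR 1101 = 0011
  pos 2: 1111 XOR 1101 = 0010
  pos 4: 1001 XOR 1101 = 0100
  pos 5: 1000 XOR 1101 = 0101
  pos 6: 1010 XOR 1101 = 0111
  pos 7: 1110 XOR 1101 = 0011
Remainder (last 3 bits) = 110. This is the CRC / FCS.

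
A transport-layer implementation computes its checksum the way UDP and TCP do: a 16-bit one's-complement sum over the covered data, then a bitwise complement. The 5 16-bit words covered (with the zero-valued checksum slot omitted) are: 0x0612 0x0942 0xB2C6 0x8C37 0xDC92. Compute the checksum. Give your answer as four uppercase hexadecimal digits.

One's-complement addition (fold any carry out of bit 15 back into bit 0):
  0x0612 + 0x0942 = 0x00F54
  0x0F54 + 0xB2C6 = 0x0C21A
  0xC21A + 0x8C37 = 0x14E51 → wrap carry → 0x4E52
  0x4E52 + 0xDC92 = 0x12AE4 → wrap carry → 0x2AE5
One's-complement sum = 0x2AE5.
Checksum = ~0x2AE5 & 0xFFFF = 0xD51A.

D51A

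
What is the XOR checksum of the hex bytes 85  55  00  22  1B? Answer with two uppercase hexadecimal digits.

E9

XOR the bytes together:
  start with 0x85
  0x85 ⊕ 0x55 = 0xD0
  0xD0 ⊕ 0x00 = 0xD0
  0xD0 ⊕ 0x22 = 0xF2
  0xF2 ⊕ 0x1B = 0xE9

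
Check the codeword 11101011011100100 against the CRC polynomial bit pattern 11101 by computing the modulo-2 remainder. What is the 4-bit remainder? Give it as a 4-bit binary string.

0000

Modulo-2 division of 11101011011100100 by 11101:
  pos 0: 11101 XOR 11101 = 00000
  pos 6: 11011 XOR 11101 = 00110
  pos 8: 11010 XOR 11101 = 00111
  pos 10: 11101 XOR 11101 = 00000
Remainder = 0000 (zero — the frame passes the CRC check).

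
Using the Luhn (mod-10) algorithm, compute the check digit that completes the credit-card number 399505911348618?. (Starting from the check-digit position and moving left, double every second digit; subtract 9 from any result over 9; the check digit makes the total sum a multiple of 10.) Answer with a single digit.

Partial digits right→left: 8 1 6 8 4 3 1 1 9 5 0 5 9 9 3
Double every second digit counting from the check-digit position (so the 1st, 3rd, 5th, ... of the partial from the right).
  doubled (with −9 where >9): 7 3 8 2 9 0 9 6 → sum 44
  kept as-is: 1 8 3 1 5 5 9 → sum 32
Total = 44 + 32 = 76.
Check digit = (10 − (76 mod 10)) mod 10 = 4.

4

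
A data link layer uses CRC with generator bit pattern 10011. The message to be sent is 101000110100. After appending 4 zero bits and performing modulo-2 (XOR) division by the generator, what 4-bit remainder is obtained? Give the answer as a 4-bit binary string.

1111

Append 4 zeros: 1010001101000000. Divide by 10011 (XOR where the leading bit is 1):
  pos 0: 10100 XOR 10011 = 00111
  pos 2: 11101 XOR 10011 = 01110
  pos 3: 11101 XOR 10011 = 01110
  pos 4: 11100 XOR 10011 = 01111
  pos 5: 11111 XOR 10011 = 01100
  pos 6: 11000 XOR 10011 = 01011
  pos 7: 10110 XOR 10011 = 00101
  pos 9: 10100 XOR 10011 = 00111
  pos 11: 11100 XOR 10011 = 01111
Remainder (last 4 bits) = 1111. This is the CRC / FCS.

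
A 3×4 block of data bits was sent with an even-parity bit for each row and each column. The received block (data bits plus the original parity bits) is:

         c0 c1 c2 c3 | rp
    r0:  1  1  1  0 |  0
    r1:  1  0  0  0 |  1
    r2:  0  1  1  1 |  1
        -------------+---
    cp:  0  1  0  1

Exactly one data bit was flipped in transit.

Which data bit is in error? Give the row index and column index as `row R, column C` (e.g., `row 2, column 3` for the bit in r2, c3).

row 0, column 1

Recompute each row's even parity and compare to rp:
  r0: data parity 1, sent rp 0 → mismatch
  r1: data parity 1, sent rp 1 → ok
  r2: data parity 1, sent rp 1 → ok
Recompute each column's even parity and compare to cp:
  c0: data parity 0, sent cp 0 → ok
  c1: data parity 0, sent cp 1 → mismatch
  c2: data parity 0, sent cp 0 → ok
  c3: data parity 1, sent cp 1 → ok
Exactly one row (r0) and one column (c1) fail → the flipped bit is at their intersection.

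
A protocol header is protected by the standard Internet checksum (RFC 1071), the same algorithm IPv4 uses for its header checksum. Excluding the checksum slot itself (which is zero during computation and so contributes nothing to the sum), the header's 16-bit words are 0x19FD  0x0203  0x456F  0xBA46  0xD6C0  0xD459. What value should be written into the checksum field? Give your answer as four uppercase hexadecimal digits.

392F

One's-complement addition (fold any carry out of bit 15 back into bit 0):
  0x19FD + 0x0203 = 0x01C00
  0x1C00 + 0x456F = 0x0616F
  0x616F + 0xBA46 = 0x11BB5 → wrap carry → 0x1BB6
  0x1BB6 + 0xD6C0 = 0x0F276
  0xF276 + 0xD459 = 0x1C6CF → wrap carry → 0xC6D0
One's-complement sum = 0xC6D0.
Checksum = ~0xC6D0 & 0xFFFF = 0x392F.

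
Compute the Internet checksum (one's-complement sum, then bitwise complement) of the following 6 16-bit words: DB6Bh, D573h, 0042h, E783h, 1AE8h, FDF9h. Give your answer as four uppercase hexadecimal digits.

4E78

One's-complement addition (fold any carry out of bit 15 back into bit 0):
  0xDB6B + 0xD573 = 0x1B0DE → wrap carry → 0xB0DF
  0xB0DF + 0x0042 = 0x0B121
  0xB121 + 0xE783 = 0x198A4 → wrap carry → 0x98A5
  0x98A5 + 0x1AE8 = 0x0B38D
  0xB38D + 0xFDF9 = 0x1B186 → wrap carry → 0xB187
One's-complement sum = 0xB187.
Checksum = ~0xB187 & 0xFFFF = 0x4E78.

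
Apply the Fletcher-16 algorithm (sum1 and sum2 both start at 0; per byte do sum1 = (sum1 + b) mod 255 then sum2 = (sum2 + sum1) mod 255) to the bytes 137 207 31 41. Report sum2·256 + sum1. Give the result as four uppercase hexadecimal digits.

FCA1

Running sums (mod 255):
  after byte 0 (137): sum1=137, sum2=137
  after byte 1 (207): sum1=89, sum2=226
  after byte 2 (31): sum1=120, sum2=91
  after byte 3 (41): sum1=161, sum2=252
Checksum = sum2·256 + sum1 = 252·256 + 161 = 64673 = 0xFCA1.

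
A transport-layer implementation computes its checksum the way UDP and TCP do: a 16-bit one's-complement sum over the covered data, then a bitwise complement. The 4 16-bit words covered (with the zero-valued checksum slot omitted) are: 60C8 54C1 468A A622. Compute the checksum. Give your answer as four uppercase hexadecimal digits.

5DC9

One's-complement addition (fold any carry out of bit 15 back into bit 0):
  0x60C8 + 0x54C1 = 0x0B589
  0xB589 + 0x468A = 0x0FC13
  0xFC13 + 0xA622 = 0x1A235 → wrap carry → 0xA236
One's-complement sum = 0xA236.
Checksum = ~0xA236 & 0xFFFF = 0x5DC9.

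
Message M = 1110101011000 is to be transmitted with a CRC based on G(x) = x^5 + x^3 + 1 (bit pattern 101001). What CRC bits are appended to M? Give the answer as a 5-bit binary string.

01111

Append 5 zeros: 111010101100000000. Divide by 101001 (XOR where the leading bit is 1):
  pos 0: 111010 XOR 101001 = 010011
  pos 1: 100111 XOR 101001 = 001110
  pos 3: 111001 XOR 101001 = 010000
  pos 4: 100001 XOR 101001 = 001000
  pos 6: 100000 XOR 101001 = 001001
  pos 8: 100100 XOR 101001 = 001101
  pos 10: 110100 XOR 101001 = 011101
  pos 11: 111010 XOR 101001 = 010011
  pos 12: 100110 XOR 101001 = 001111
Remainder (last 5 bits) = 01111. This is the CRC / FCS.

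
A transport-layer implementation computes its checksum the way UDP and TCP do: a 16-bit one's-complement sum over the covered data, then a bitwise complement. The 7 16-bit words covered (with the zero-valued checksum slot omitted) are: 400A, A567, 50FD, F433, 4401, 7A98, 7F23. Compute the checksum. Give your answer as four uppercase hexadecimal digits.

One's-complement addition (fold any carry out of bit 15 back into bit 0):
  0x400A + 0xA567 = 0x0E571
  0xE571 + 0x50FD = 0x1366E → wrap carry → 0x366F
  0x366F + 0xF433 = 0x12AA2 → wrap carry → 0x2AA3
  0x2AA3 + 0x4401 = 0x06EA4
  0x6EA4 + 0x7A98 = 0x0E93C
  0xE93C + 0x7F23 = 0x1685F → wrap carry → 0x6860
One's-complement sum = 0x6860.
Checksum = ~0x6860 & 0xFFFF = 0x979F.

979F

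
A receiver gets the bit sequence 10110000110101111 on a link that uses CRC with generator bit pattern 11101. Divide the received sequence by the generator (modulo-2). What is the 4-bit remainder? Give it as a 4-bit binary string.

Modulo-2 division of 10110000110101111 by 11101:
  pos 0: 10110 XOR 11101 = 01011
  pos 1: 10110 XOR 11101 = 01011
  pos 2: 10110 XOR 11101 = 01011
  pos 3: 10110 XOR 11101 = 01011
  pos 4: 10111 XOR 11101 = 01010
  pos 5: 10101 XOR 11101 = 01000
  pos 6: 10000 XOR 11101 = 01101
  pos 7: 11011 XOR 11101 = 00110
  pos 9: 11001 XOR 11101 = 00100
  pos 11: 10011 XOR 11101 = 01110
  pos 12: 11101 XOR 11101 = 00000
Remainder = 0000 (zero — the frame passes the CRC check).

0000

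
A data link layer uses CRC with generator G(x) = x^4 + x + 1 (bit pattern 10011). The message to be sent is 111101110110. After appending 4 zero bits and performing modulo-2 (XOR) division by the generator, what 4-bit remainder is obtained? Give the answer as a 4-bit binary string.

1000

Append 4 zeros: 1111011101100000. Divide by 10011 (XOR where the leading bit is 1):
  pos 0: 11110 XOR 10011 = 01101
  pos 1: 11011 XOR 10011 = 01000
  pos 2: 10001 XOR 10011 = 00010
  pos 5: 10101 XOR 10011 = 00110
  pos 7: 11010 XOR 10011 = 01001
  pos 8: 10010 XOR 10011 = 00001
Remainder (last 4 bits) = 1000. This is the CRC / FCS.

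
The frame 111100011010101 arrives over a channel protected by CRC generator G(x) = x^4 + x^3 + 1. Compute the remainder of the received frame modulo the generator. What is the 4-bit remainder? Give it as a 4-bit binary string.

0000

Modulo-2 division of 111100011010101 by 11001:
  pos 0: 11110 XOR 11001 = 00111
  pos 2: 11100 XOR 11001 = 00101
  pos 4: 10111 XOR 11001 = 01110
  pos 5: 11100 XOR 11001 = 00101
  pos 7: 10110 XOR 11001 = 01111
  pos 8: 11111 XOR 11001 = 00110
  pos 10: 11001 XOR 11001 = 00000
Remainder = 0000 (zero — the frame passes the CRC check).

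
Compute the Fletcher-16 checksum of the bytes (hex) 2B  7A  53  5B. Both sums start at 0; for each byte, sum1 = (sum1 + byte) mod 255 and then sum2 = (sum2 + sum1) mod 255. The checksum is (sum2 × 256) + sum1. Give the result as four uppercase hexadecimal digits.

Running sums (mod 255):
  after byte 0 (2B): sum1=43, sum2=43
  after byte 1 (7A): sum1=165, sum2=208
  after byte 2 (53): sum1=248, sum2=201
  after byte 3 (5B): sum1=84, sum2=30
Checksum = sum2·256 + sum1 = 30·256 + 84 = 7764 = 0x1E54.

1E54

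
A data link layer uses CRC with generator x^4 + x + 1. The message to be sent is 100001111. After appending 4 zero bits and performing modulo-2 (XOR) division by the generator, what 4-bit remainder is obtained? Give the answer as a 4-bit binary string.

1101

Append 4 zeros: 1000011110000. Divide by 10011 (XOR where the leading bit is 1):
  pos 0: 10000 XOR 10011 = 00011
  pos 3: 11111 XOR 10011 = 01100
  pos 4: 11001 XOR 10011 = 01010
  pos 5: 10100 XOR 10011 = 00111
  pos 7: 11100 XOR 10011 = 01111
  pos 8: 11110 XOR 10011 = 01101
Remainder (last 4 bits) = 1101. This is the CRC / FCS.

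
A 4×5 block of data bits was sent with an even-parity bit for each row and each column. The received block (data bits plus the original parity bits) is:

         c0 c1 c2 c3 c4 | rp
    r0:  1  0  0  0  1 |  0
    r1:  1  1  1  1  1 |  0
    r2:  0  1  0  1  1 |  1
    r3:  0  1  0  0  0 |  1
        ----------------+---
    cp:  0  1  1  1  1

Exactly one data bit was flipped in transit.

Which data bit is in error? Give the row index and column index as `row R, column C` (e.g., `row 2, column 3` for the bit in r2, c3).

row 1, column 3

Recompute each row's even parity and compare to rp:
  r0: data parity 0, sent rp 0 → ok
  r1: data parity 1, sent rp 0 → mismatch
  r2: data parity 1, sent rp 1 → ok
  r3: data parity 1, sent rp 1 → ok
Recompute each column's even parity and compare to cp:
  c0: data parity 0, sent cp 0 → ok
  c1: data parity 1, sent cp 1 → ok
  c2: data parity 1, sent cp 1 → ok
  c3: data parity 0, sent cp 1 → mismatch
  c4: data parity 1, sent cp 1 → ok
Exactly one row (r1) and one column (c3) fail → the flipped bit is at their intersection.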